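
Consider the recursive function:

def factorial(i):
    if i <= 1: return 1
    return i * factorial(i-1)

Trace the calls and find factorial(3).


factorial(3)
= 3 * factorial(2)
= 3 * 2 * factorial(1)
= 3 * 2 * 1
= 6

6


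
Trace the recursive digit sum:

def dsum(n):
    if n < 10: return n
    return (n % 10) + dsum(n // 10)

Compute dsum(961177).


dsum(961177) = 7 + dsum(96117)
dsum(96117) = 7 + dsum(9611)
dsum(9611) = 1 + dsum(961)
dsum(961) = 1 + dsum(96)
dsum(96) = 6 + dsum(9)
dsum(9) = 9  (base case)
Total: 7 + 7 + 1 + 1 + 6 + 9 = 31

31


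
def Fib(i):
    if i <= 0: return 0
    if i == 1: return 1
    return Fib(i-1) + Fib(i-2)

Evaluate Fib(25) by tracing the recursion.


Computing Fib(25) bottom-up:
Fib(0) = 0
Fib(1) = 1
Fib(2) = Fib(1) + Fib(0) = 1 + 0 = 1
Fib(3) = Fib(2) + Fib(1) = 1 + 1 = 2
Fib(4) = Fib(3) + Fib(2) = 2 + 1 = 3
Fib(5) = Fib(4) + Fib(3) = 3 + 2 = 5
Fib(6) = Fib(5) + Fib(4) = 5 + 3 = 8
Fib(7) = Fib(6) + Fib(5) = 8 + 5 = 13
Fib(8) = Fib(7) + Fib(6) = 13 + 8 = 21
Fib(9) = Fib(8) + Fib(7) = 21 + 13 = 34
Fib(10) = Fib(9) + Fib(8) = 34 + 21 = 55
Fib(11) = Fib(10) + Fib(9) = 55 + 34 = 89
Fib(12) = Fib(11) + Fib(10) = 89 + 55 = 144
Fib(13) = Fib(12) + Fib(11) = 144 + 89 = 233
Fib(14) = Fib(13) + Fib(12) = 233 + 144 = 377
Fib(15) = Fib(14) + Fib(13) = 377 + 233 = 610
Fib(16) = Fib(15) + Fib(14) = 610 + 377 = 987
Fib(17) = Fib(16) + Fib(15) = 987 + 610 = 1597
Fib(18) = Fib(17) + Fib(16) = 1597 + 987 = 2584
Fib(19) = Fib(18) + Fib(17) = 2584 + 1597 = 4181
Fib(20) = Fib(19) + Fib(18) = 4181 + 2584 = 6765
Fib(21) = Fib(20) + Fib(19) = 6765 + 4181 = 10946
Fib(22) = Fib(21) + Fib(20) = 10946 + 6765 = 17711
Fib(23) = Fib(22) + Fib(21) = 17711 + 10946 = 28657
Fib(24) = Fib(23) + Fib(22) = 28657 + 17711 = 46368
Fib(25) = Fib(24) + Fib(23) = 46368 + 28657 = 75025

75025


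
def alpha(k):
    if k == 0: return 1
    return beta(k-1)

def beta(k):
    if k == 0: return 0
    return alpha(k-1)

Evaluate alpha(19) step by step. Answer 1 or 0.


alpha(19) = beta(18)
beta(18) = alpha(17)
alpha(17) = beta(16)
beta(16) = alpha(15)
alpha(15) = beta(14)
beta(14) = alpha(13)
alpha(13) = beta(12)
beta(12) = alpha(11)
alpha(11) = beta(10)
beta(10) = alpha(9)
alpha(9) = beta(8)
beta(8) = alpha(7)
alpha(7) = beta(6)
beta(6) = alpha(5)
alpha(5) = beta(4)
beta(4) = alpha(3)
alpha(3) = beta(2)
beta(2) = alpha(1)
alpha(1) = beta(0)
beta(0) = 0  (base case)
Result: 0

0


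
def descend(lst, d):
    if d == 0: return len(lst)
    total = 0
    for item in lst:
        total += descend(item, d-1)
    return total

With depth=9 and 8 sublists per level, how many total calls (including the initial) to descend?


At depth 0 (root): 1 call
At depth 1: each of 1 parents calls descend on 8 children = 8 calls
At depth 2: each of 8 parents calls descend on 8 children = 64 calls
At depth 3: each of 64 parents calls descend on 8 children = 512 calls
At depth 4: each of 512 parents calls descend on 8 children = 4096 calls
At depth 5: each of 4096 parents calls descend on 8 children = 32768 calls
At depth 6: each of 32768 parents calls descend on 8 children = 262144 calls
At depth 7: each of 262144 parents calls descend on 8 children = 2097152 calls
At depth 8: each of 2097152 parents calls descend on 8 children = 16777216 calls
At depth 9: each of 16777216 parents calls descend on 8 children = 134217728 calls
Total: 1 + 8 + 64 + 512 + 4096 + 32768 + 262144 + 2097152 + 16777216 + 134217728 = 153391689

153391689


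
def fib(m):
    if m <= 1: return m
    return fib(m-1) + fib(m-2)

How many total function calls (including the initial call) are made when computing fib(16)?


Let C(n) = total calls for fib(n)
C(0) = 1, C(1) = 1
C(2) = 1 + C(1) + C(0) = 1 + 1 + 1 = 3
C(3) = 1 + C(2) + C(1) = 1 + 3 + 1 = 5
C(4) = 1 + C(3) + C(2) = 1 + 5 + 3 = 9
C(5) = 1 + C(4) + C(3) = 1 + 9 + 5 = 15
C(6) = 1 + C(5) + C(4) = 1 + 15 + 9 = 25
C(7) = 1 + C(6) + C(5) = 1 + 25 + 15 = 41
C(8) = 1 + C(7) + C(6) = 1 + 41 + 25 = 67
C(9) = 1 + C(8) + C(7) = 1 + 67 + 41 = 109
C(10) = 1 + C(9) + C(8) = 1 + 109 + 67 = 177
C(11) = 1 + C(10) + C(9) = 1 + 177 + 109 = 287
C(12) = 1 + C(11) + C(10) = 1 + 287 + 177 = 465
C(13) = 1 + C(12) + C(11) = 1 + 465 + 287 = 753
C(14) = 1 + C(13) + C(12) = 1 + 753 + 465 = 1219
C(15) = 1 + C(14) + C(13) = 1 + 1219 + 753 = 1973
C(16) = 1 + C(15) + C(14) = 1 + 1973 + 1219 = 3193

3193


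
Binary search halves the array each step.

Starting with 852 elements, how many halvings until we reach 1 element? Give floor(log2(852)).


852 / 2 = 426
426 / 2 = 213
213 / 2 = 106
106 / 2 = 53
53 / 2 = 26
26 / 2 = 13
13 / 2 = 6
6 / 2 = 3
3 / 2 = 1
Reached 1 after 9 halvings

9


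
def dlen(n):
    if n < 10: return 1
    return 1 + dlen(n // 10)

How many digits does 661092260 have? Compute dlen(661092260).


dlen(661092260) = 1 + dlen(66109226)
dlen(66109226) = 1 + dlen(6610922)
dlen(6610922) = 1 + dlen(661092)
dlen(661092) = 1 + dlen(66109)
dlen(66109) = 1 + dlen(6610)
dlen(6610) = 1 + dlen(661)
dlen(661) = 1 + dlen(66)
dlen(66) = 1 + dlen(6)
dlen(6) = 1  (base case: 6 < 10)
Unwinding: 1 + 1 + 1 + 1 + 1 + 1 + 1 + 1 + 1 = 9

9


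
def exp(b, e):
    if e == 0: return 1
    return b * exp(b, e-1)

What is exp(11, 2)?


exp(11, 2)
= 11 * exp(11, 1)
= 11 * 11 * exp(11, 0)
= 11 * 11 * 1
= 121

121


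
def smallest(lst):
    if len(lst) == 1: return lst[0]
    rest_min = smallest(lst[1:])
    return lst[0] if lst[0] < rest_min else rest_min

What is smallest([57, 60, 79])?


smallest([57, 60, 79]): compare 57 with smallest([60, 79])
smallest([60, 79]): compare 60 with smallest([79])
smallest([79]) = 79  (base case)
Compare 60 with 79 -> 60
Compare 57 with 60 -> 57

57


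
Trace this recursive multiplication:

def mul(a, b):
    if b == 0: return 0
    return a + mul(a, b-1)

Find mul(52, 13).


mul(52, 13) = 52 + mul(52, 12)
mul(52, 12) = 52 + mul(52, 11)
mul(52, 11) = 52 + mul(52, 10)
mul(52, 10) = 52 + mul(52, 9)
mul(52, 9) = 52 + mul(52, 8)
mul(52, 8) = 52 + mul(52, 7)
mul(52, 7) = 52 + mul(52, 6)
mul(52, 6) = 52 + mul(52, 5)
mul(52, 5) = 52 + mul(52, 4)
mul(52, 4) = 52 + mul(52, 3)
mul(52, 3) = 52 + mul(52, 2)
mul(52, 2) = 52 + mul(52, 1)
mul(52, 1) = 52 + mul(52, 0)
mul(52, 0) = 0  (base case)
Total: 52 + 52 + 52 + 52 + 52 + 52 + 52 + 52 + 52 + 52 + 52 + 52 + 52 + 0 = 676

676


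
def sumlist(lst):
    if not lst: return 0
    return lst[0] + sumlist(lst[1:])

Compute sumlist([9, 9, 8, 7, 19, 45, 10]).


sumlist([9, 9, 8, 7, 19, 45, 10]) = 9 + sumlist([9, 8, 7, 19, 45, 10])
sumlist([9, 8, 7, 19, 45, 10]) = 9 + sumlist([8, 7, 19, 45, 10])
sumlist([8, 7, 19, 45, 10]) = 8 + sumlist([7, 19, 45, 10])
sumlist([7, 19, 45, 10]) = 7 + sumlist([19, 45, 10])
sumlist([19, 45, 10]) = 19 + sumlist([45, 10])
sumlist([45, 10]) = 45 + sumlist([10])
sumlist([10]) = 10 + sumlist([])
sumlist([]) = 0  (base case)
Total: 9 + 9 + 8 + 7 + 19 + 45 + 10 + 0 = 107

107


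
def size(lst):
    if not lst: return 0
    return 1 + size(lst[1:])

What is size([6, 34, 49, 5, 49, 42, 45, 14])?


size([6, 34, 49, 5, 49, 42, 45, 14]) = 1 + size([34, 49, 5, 49, 42, 45, 14])
size([34, 49, 5, 49, 42, 45, 14]) = 1 + size([49, 5, 49, 42, 45, 14])
size([49, 5, 49, 42, 45, 14]) = 1 + size([5, 49, 42, 45, 14])
size([5, 49, 42, 45, 14]) = 1 + size([49, 42, 45, 14])
size([49, 42, 45, 14]) = 1 + size([42, 45, 14])
size([42, 45, 14]) = 1 + size([45, 14])
size([45, 14]) = 1 + size([14])
size([14]) = 1 + size([])
size([]) = 0  (base case)
Unwinding: 1 + 1 + 1 + 1 + 1 + 1 + 1 + 1 + 0 = 8

8


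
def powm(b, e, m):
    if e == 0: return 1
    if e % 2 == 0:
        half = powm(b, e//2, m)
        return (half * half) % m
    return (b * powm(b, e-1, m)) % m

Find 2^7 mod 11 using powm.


powm(2, 7, 11): e is odd, compute powm(2, 6, 11)
  powm(2, 6, 11): e is even, compute powm(2, 3, 11)
    powm(2, 3, 11): e is odd, compute powm(2, 2, 11)
      powm(2, 2, 11): e is even, compute powm(2, 1, 11)
        powm(2, 1, 11): e is odd, compute powm(2, 0, 11)
          powm(2, 0, 11) = 1
        (2 * 1) % 11 = 2
      half=2, (2*2) % 11 = 4
    (2 * 4) % 11 = 8
  half=8, (8*8) % 11 = 9
(2 * 9) % 11 = 7

7


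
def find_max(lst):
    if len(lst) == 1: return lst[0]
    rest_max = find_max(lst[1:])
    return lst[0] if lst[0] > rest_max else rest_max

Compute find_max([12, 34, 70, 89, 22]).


find_max([12, 34, 70, 89, 22]): compare 12 with find_max([34, 70, 89, 22])
find_max([34, 70, 89, 22]): compare 34 with find_max([70, 89, 22])
find_max([70, 89, 22]): compare 70 with find_max([89, 22])
find_max([89, 22]): compare 89 with find_max([22])
find_max([22]) = 22  (base case)
Compare 89 with 22 -> 89
Compare 70 with 89 -> 89
Compare 34 with 89 -> 89
Compare 12 with 89 -> 89

89


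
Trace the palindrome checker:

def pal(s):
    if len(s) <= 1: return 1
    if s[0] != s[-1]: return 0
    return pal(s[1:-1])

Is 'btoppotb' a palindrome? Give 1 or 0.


pal('btoppotb'): s[0]='b' == s[-1]='b' -> check pal('toppot')
pal('toppot'): s[0]='t' == s[-1]='t' -> check pal('oppo')
pal('oppo'): s[0]='o' == s[-1]='o' -> check pal('pp')
pal('pp'): s[0]='p' == s[-1]='p' -> check pal('')
pal(''): len <= 1 -> return 1  (base case)
Result: 1 (palindrome)

1


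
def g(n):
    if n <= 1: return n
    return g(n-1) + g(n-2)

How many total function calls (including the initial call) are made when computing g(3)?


Let C(n) = total calls for g(n)
C(0) = 1, C(1) = 1
C(2) = 1 + C(1) + C(0) = 1 + 1 + 1 = 3
C(3) = 1 + C(2) + C(1) = 1 + 3 + 1 = 5

5


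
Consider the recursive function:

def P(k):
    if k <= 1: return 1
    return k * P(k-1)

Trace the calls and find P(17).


P(17)
= 17 * P(16)
= 17 * 16 * P(15)
= 17 * 16 * 15 * P(14)
= 17 * 16 * 15 * 14 * P(13)
= 17 * 16 * 15 * 14 * 13 * P(12)
= 17 * 16 * 15 * 14 * 13 * 12 * P(11)
= 17 * 16 * 15 * 14 * 13 * 12 * 11 * P(10)
= 17 * 16 * 15 * 14 * 13 * 12 * 11 * 10 * P(9)
= 17 * 16 * 15 * 14 * 13 * 12 * 11 * 10 * 9 * P(8)
= 17 * 16 * 15 * 14 * 13 * 12 * 11 * 10 * 9 * 8 * P(7)
= 17 * 16 * 15 * 14 * 13 * 12 * 11 * 10 * 9 * 8 * 7 * P(6)
= 17 * 16 * 15 * 14 * 13 * 12 * 11 * 10 * 9 * 8 * 7 * 6 * P(5)
= 17 * 16 * 15 * 14 * 13 * 12 * 11 * 10 * 9 * 8 * 7 * 6 * 5 * P(4)
= 17 * 16 * 15 * 14 * 13 * 12 * 11 * 10 * 9 * 8 * 7 * 6 * 5 * 4 * P(3)
= 17 * 16 * 15 * 14 * 13 * 12 * 11 * 10 * 9 * 8 * 7 * 6 * 5 * 4 * 3 * P(2)
= 17 * 16 * 15 * 14 * 13 * 12 * 11 * 10 * 9 * 8 * 7 * 6 * 5 * 4 * 3 * 2 * P(1)
= 17 * 16 * 15 * 14 * 13 * 12 * 11 * 10 * 9 * 8 * 7 * 6 * 5 * 4 * 3 * 2 * 1
= 355687428096000

355687428096000


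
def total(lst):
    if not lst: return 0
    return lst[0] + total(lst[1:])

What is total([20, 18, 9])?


total([20, 18, 9]) = 20 + total([18, 9])
total([18, 9]) = 18 + total([9])
total([9]) = 9 + total([])
total([]) = 0  (base case)
Total: 20 + 18 + 9 + 0 = 47

47


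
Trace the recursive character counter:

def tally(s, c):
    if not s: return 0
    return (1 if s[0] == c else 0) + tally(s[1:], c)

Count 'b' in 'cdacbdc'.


s[0]='c' != 'b' -> 0
s[0]='d' != 'b' -> 0
s[0]='a' != 'b' -> 0
s[0]='c' != 'b' -> 0
s[0]='b' == 'b' -> 1
s[0]='d' != 'b' -> 0
s[0]='c' != 'b' -> 0
Sum: 0 + 0 + 0 + 0 + 1 + 0 + 0 = 1

1


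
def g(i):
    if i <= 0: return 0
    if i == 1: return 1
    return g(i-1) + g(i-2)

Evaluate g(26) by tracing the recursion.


Computing g(26) bottom-up:
g(0) = 0
g(1) = 1
g(2) = g(1) + g(0) = 1 + 0 = 1
g(3) = g(2) + g(1) = 1 + 1 = 2
g(4) = g(3) + g(2) = 2 + 1 = 3
g(5) = g(4) + g(3) = 3 + 2 = 5
g(6) = g(5) + g(4) = 5 + 3 = 8
g(7) = g(6) + g(5) = 8 + 5 = 13
g(8) = g(7) + g(6) = 13 + 8 = 21
g(9) = g(8) + g(7) = 21 + 13 = 34
g(10) = g(9) + g(8) = 34 + 21 = 55
g(11) = g(10) + g(9) = 55 + 34 = 89
g(12) = g(11) + g(10) = 89 + 55 = 144
g(13) = g(12) + g(11) = 144 + 89 = 233
g(14) = g(13) + g(12) = 233 + 144 = 377
g(15) = g(14) + g(13) = 377 + 233 = 610
g(16) = g(15) + g(14) = 610 + 377 = 987
g(17) = g(16) + g(15) = 987 + 610 = 1597
g(18) = g(17) + g(16) = 1597 + 987 = 2584
g(19) = g(18) + g(17) = 2584 + 1597 = 4181
g(20) = g(19) + g(18) = 4181 + 2584 = 6765
g(21) = g(20) + g(19) = 6765 + 4181 = 10946
g(22) = g(21) + g(20) = 10946 + 6765 = 17711
g(23) = g(22) + g(21) = 17711 + 10946 = 28657
g(24) = g(23) + g(22) = 28657 + 17711 = 46368
g(25) = g(24) + g(23) = 46368 + 28657 = 75025
g(26) = g(25) + g(24) = 75025 + 46368 = 121393

121393


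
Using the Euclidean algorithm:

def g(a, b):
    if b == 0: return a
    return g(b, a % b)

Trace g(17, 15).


g(17, 15) = g(15, 2)
g(15, 2) = g(2, 1)
g(2, 1) = g(1, 0)
g(1, 0) = 1  (base case)

1


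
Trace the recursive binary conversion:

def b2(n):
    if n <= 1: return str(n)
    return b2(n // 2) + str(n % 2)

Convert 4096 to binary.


b2(4096) = b2(2048) + '0'
b2(2048) = b2(1024) + '0'
b2(1024) = b2(512) + '0'
b2(512) = b2(256) + '0'
b2(256) = b2(128) + '0'
b2(128) = b2(64) + '0'
b2(64) = b2(32) + '0'
b2(32) = b2(16) + '0'
b2(16) = b2(8) + '0'
b2(8) = b2(4) + '0'
b2(4) = b2(2) + '0'
b2(2) = b2(1) + '0'
b2(1) = '1'  (base case)
Concatenating: '1' + '0' + '0' + '0' + '0' + '0' + '0' + '0' + '0' + '0' + '0' + '0' + '0' = '1000000000000'

1000000000000


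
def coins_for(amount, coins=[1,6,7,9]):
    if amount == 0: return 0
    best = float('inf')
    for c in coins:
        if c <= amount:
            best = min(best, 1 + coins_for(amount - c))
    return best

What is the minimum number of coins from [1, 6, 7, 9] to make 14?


Building up with DP:
coins_for(0) = 0
coins_for(1) = min(1+coins_for(0)=1+0=1) = 1
coins_for(2) = min(1+coins_for(1)=1+1=2) = 2
coins_for(3) = min(1+coins_for(2)=1+2=3) = 3
coins_for(4) = min(1+coins_for(3)=1+3=4) = 4
coins_for(5) = min(1+coins_for(4)=1+4=5) = 5
coins_for(6) = min(1+coins_for(5)=1+5=6, 1+coins_for(0)=1+0=1) = 1
coins_for(7) = min(1+coins_for(6)=1+1=2, 1+coins_for(1)=1+1=2, 1+coins_for(0)=1+0=1) = 1
coins_for(8) = min(1+coins_for(7)=1+1=2, 1+coins_for(2)=1+2=3, 1+coins_for(1)=1+1=2) = 2
coins_for(9) = min(1+coins_for(8)=1+2=3, 1+coins_for(3)=1+3=4, 1+coins_for(2)=1+2=3, 1+coins_for(0)=1+0=1) = 1
coins_for(10) = min(1+coins_for(9)=1+1=2, 1+coins_for(4)=1+4=5, 1+coins_for(3)=1+3=4, 1+coins_for(1)=1+1=2) = 2
coins_for(11) = min(1+coins_for(10)=1+2=3, 1+coins_for(5)=1+5=6, 1+coins_for(4)=1+4=5, 1+coins_for(2)=1+2=3) = 3
coins_for(12) = min(1+coins_for(11)=1+3=4, 1+coins_for(6)=1+1=2, 1+coins_for(5)=1+5=6, 1+coins_for(3)=1+3=4) = 2
coins_for(13) = min(1+coins_for(12)=1+2=3, 1+coins_for(7)=1+1=2, 1+coins_for(6)=1+1=2, 1+coins_for(4)=1+4=5) = 2
coins_for(14) = min(1+coins_for(13)=1+2=3, 1+coins_for(8)=1+2=3, 1+coins_for(7)=1+1=2, 1+coins_for(5)=1+5=6) = 2

2


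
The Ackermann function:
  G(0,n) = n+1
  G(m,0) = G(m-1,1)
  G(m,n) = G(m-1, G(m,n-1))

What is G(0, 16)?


G(0, 16) = 17
Result: G(0, 16) = 17

17


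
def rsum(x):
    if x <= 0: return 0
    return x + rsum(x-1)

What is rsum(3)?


rsum(3)
= 3 + 2 + 1 + rsum(0)
= 3 + 2 + 1 + 0
= 6

6


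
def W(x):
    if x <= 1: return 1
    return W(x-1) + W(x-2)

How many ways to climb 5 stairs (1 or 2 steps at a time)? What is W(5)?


Building up from base cases:
W(0) = 1
W(1) = 1
W(2) = W(1) + W(0) = 1 + 1 = 2
W(3) = W(2) + W(1) = 2 + 1 = 3
W(4) = W(3) + W(2) = 3 + 2 = 5
W(5) = W(4) + W(3) = 5 + 3 = 8

8


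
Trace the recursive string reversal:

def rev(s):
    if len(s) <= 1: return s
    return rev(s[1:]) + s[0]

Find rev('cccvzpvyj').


rev('cccvzpvyj') = rev('ccvzpvyj') + 'c'
rev('ccvzpvyj') = rev('cvzpvyj') + 'c'
rev('cvzpvyj') = rev('vzpvyj') + 'c'
rev('vzpvyj') = rev('zpvyj') + 'v'
rev('zpvyj') = rev('pvyj') + 'z'
rev('pvyj') = rev('vyj') + 'p'
rev('vyj') = rev('yj') + 'v'
rev('yj') = rev('j') + 'y'
rev('j') = 'j'  (base case)
Concatenating: 'j' + 'y' + 'v' + 'p' + 'z' + 'v' + 'c' + 'c' + 'c' = 'jyvpzvccc'

jyvpzvccc


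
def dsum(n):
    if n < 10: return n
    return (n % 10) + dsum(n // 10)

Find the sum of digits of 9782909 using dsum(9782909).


dsum(9782909) = 9 + dsum(978290)
dsum(978290) = 0 + dsum(97829)
dsum(97829) = 9 + dsum(9782)
dsum(9782) = 2 + dsum(978)
dsum(978) = 8 + dsum(97)
dsum(97) = 7 + dsum(9)
dsum(9) = 9  (base case)
Total: 9 + 0 + 9 + 2 + 8 + 7 + 9 = 44

44


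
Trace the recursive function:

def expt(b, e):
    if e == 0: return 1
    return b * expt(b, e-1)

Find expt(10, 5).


expt(10, 5)
= 10 * expt(10, 4)
= 10 * 10 * expt(10, 3)
= 10 * 10 * 10 * expt(10, 2)
= 10 * 10 * 10 * 10 * expt(10, 1)
= 10 * 10 * 10 * 10 * 10 * expt(10, 0)
= 10 * 10 * 10 * 10 * 10 * 1
= 100000

100000


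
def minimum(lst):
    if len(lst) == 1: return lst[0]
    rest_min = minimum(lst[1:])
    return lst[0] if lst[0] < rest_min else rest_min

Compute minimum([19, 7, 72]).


minimum([19, 7, 72]): compare 19 with minimum([7, 72])
minimum([7, 72]): compare 7 with minimum([72])
minimum([72]) = 72  (base case)
Compare 7 with 72 -> 7
Compare 19 with 7 -> 7

7


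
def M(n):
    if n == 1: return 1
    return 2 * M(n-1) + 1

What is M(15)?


M(15) = 2 * M(14) + 1
M(14) = 2 * M(13) + 1
M(13) = 2 * M(12) + 1
M(12) = 2 * M(11) + 1
M(11) = 2 * M(10) + 1
M(10) = 2 * M(9) + 1
M(9) = 2 * M(8) + 1
M(8) = 2 * M(7) + 1
M(7) = 2 * M(6) + 1
M(6) = 2 * M(5) + 1
M(5) = 2 * M(4) + 1
M(4) = 2 * M(3) + 1
M(3) = 2 * M(2) + 1
M(2) = 2 * M(1) + 1
M(1) = 1  (base case)
M(2) = 2 * 1 + 1 = 3
M(3) = 2 * 3 + 1 = 7
M(4) = 2 * 7 + 1 = 15
M(5) = 2 * 15 + 1 = 31
M(6) = 2 * 31 + 1 = 63
M(7) = 2 * 63 + 1 = 127
M(8) = 2 * 127 + 1 = 255
M(9) = 2 * 255 + 1 = 511
M(10) = 2 * 511 + 1 = 1023
M(11) = 2 * 1023 + 1 = 2047
M(12) = 2 * 2047 + 1 = 4095
M(13) = 2 * 4095 + 1 = 8191
M(14) = 2 * 8191 + 1 = 16383
M(15) = 2 * 16383 + 1 = 32767

32767


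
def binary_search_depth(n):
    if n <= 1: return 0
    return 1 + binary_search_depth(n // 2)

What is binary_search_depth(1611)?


1611 / 2 = 805
805 / 2 = 402
402 / 2 = 201
201 / 2 = 100
100 / 2 = 50
50 / 2 = 25
25 / 2 = 12
12 / 2 = 6
6 / 2 = 3
3 / 2 = 1
Reached 1 after 10 halvings

10


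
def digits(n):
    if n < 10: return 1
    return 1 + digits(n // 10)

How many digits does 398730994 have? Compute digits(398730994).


digits(398730994) = 1 + digits(39873099)
digits(39873099) = 1 + digits(3987309)
digits(3987309) = 1 + digits(398730)
digits(398730) = 1 + digits(39873)
digits(39873) = 1 + digits(3987)
digits(3987) = 1 + digits(398)
digits(398) = 1 + digits(39)
digits(39) = 1 + digits(3)
digits(3) = 1  (base case: 3 < 10)
Unwinding: 1 + 1 + 1 + 1 + 1 + 1 + 1 + 1 + 1 = 9

9


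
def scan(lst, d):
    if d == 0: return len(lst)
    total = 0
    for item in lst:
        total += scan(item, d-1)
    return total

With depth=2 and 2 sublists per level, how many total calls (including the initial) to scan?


At depth 0 (root): 1 call
At depth 1: each of 1 parents calls scan on 2 children = 2 calls
At depth 2: each of 2 parents calls scan on 2 children = 4 calls
Total: 1 + 2 + 4 = 7

7


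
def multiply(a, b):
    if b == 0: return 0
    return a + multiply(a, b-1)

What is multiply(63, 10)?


multiply(63, 10) = 63 + multiply(63, 9)
multiply(63, 9) = 63 + multiply(63, 8)
multiply(63, 8) = 63 + multiply(63, 7)
multiply(63, 7) = 63 + multiply(63, 6)
multiply(63, 6) = 63 + multiply(63, 5)
multiply(63, 5) = 63 + multiply(63, 4)
multiply(63, 4) = 63 + multiply(63, 3)
multiply(63, 3) = 63 + multiply(63, 2)
multiply(63, 2) = 63 + multiply(63, 1)
multiply(63, 1) = 63 + multiply(63, 0)
multiply(63, 0) = 0  (base case)
Total: 63 + 63 + 63 + 63 + 63 + 63 + 63 + 63 + 63 + 63 + 0 = 630

630


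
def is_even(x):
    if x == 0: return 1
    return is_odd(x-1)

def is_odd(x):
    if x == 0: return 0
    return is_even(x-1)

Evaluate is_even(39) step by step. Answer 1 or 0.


is_even(39) = is_odd(38)
is_odd(38) = is_even(37)
is_even(37) = is_odd(36)
is_odd(36) = is_even(35)
is_even(35) = is_odd(34)
is_odd(34) = is_even(33)
is_even(33) = is_odd(32)
is_odd(32) = is_even(31)
is_even(31) = is_odd(30)
is_odd(30) = is_even(29)
is_even(29) = is_odd(28)
is_odd(28) = is_even(27)
is_even(27) = is_odd(26)
is_odd(26) = is_even(25)
is_even(25) = is_odd(24)
is_odd(24) = is_even(23)
is_even(23) = is_odd(22)
is_odd(22) = is_even(21)
is_even(21) = is_odd(20)
is_odd(20) = is_even(19)
is_even(19) = is_odd(18)
is_odd(18) = is_even(17)
is_even(17) = is_odd(16)
is_odd(16) = is_even(15)
is_even(15) = is_odd(14)
is_odd(14) = is_even(13)
is_even(13) = is_odd(12)
is_odd(12) = is_even(11)
is_even(11) = is_odd(10)
is_odd(10) = is_even(9)
is_even(9) = is_odd(8)
is_odd(8) = is_even(7)
is_even(7) = is_odd(6)
is_odd(6) = is_even(5)
is_even(5) = is_odd(4)
is_odd(4) = is_even(3)
is_even(3) = is_odd(2)
is_odd(2) = is_even(1)
is_even(1) = is_odd(0)
is_odd(0) = 0  (base case)
Result: 0

0


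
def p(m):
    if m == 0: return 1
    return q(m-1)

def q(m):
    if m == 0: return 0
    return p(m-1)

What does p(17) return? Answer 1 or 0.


p(17) = q(16)
q(16) = p(15)
p(15) = q(14)
q(14) = p(13)
p(13) = q(12)
q(12) = p(11)
p(11) = q(10)
q(10) = p(9)
p(9) = q(8)
q(8) = p(7)
p(7) = q(6)
q(6) = p(5)
p(5) = q(4)
q(4) = p(3)
p(3) = q(2)
q(2) = p(1)
p(1) = q(0)
q(0) = 0  (base case)
Result: 0

0


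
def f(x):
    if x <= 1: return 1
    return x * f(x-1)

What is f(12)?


f(12)
= 12 * f(11)
= 12 * 11 * f(10)
= 12 * 11 * 10 * f(9)
= 12 * 11 * 10 * 9 * f(8)
= 12 * 11 * 10 * 9 * 8 * f(7)
= 12 * 11 * 10 * 9 * 8 * 7 * f(6)
= 12 * 11 * 10 * 9 * 8 * 7 * 6 * f(5)
= 12 * 11 * 10 * 9 * 8 * 7 * 6 * 5 * f(4)
= 12 * 11 * 10 * 9 * 8 * 7 * 6 * 5 * 4 * f(3)
= 12 * 11 * 10 * 9 * 8 * 7 * 6 * 5 * 4 * 3 * f(2)
= 12 * 11 * 10 * 9 * 8 * 7 * 6 * 5 * 4 * 3 * 2 * f(1)
= 12 * 11 * 10 * 9 * 8 * 7 * 6 * 5 * 4 * 3 * 2 * 1
= 479001600

479001600


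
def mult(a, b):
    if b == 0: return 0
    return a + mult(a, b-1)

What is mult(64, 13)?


mult(64, 13) = 64 + mult(64, 12)
mult(64, 12) = 64 + mult(64, 11)
mult(64, 11) = 64 + mult(64, 10)
mult(64, 10) = 64 + mult(64, 9)
mult(64, 9) = 64 + mult(64, 8)
mult(64, 8) = 64 + mult(64, 7)
mult(64, 7) = 64 + mult(64, 6)
mult(64, 6) = 64 + mult(64, 5)
mult(64, 5) = 64 + mult(64, 4)
mult(64, 4) = 64 + mult(64, 3)
mult(64, 3) = 64 + mult(64, 2)
mult(64, 2) = 64 + mult(64, 1)
mult(64, 1) = 64 + mult(64, 0)
mult(64, 0) = 0  (base case)
Total: 64 + 64 + 64 + 64 + 64 + 64 + 64 + 64 + 64 + 64 + 64 + 64 + 64 + 0 = 832

832


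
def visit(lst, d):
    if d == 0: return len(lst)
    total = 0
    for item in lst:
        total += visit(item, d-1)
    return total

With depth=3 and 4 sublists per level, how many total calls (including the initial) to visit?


At depth 0 (root): 1 call
At depth 1: each of 1 parents calls visit on 4 children = 4 calls
At depth 2: each of 4 parents calls visit on 4 children = 16 calls
At depth 3: each of 16 parents calls visit on 4 children = 64 calls
Total: 1 + 4 + 16 + 64 = 85

85


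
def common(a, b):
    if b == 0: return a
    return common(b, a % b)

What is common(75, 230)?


common(75, 230) = common(230, 75)
common(230, 75) = common(75, 5)
common(75, 5) = common(5, 0)
common(5, 0) = 5  (base case)

5


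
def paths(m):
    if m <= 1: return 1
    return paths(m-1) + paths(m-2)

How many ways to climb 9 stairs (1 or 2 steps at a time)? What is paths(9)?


Building up from base cases:
paths(0) = 1
paths(1) = 1
paths(2) = paths(1) + paths(0) = 1 + 1 = 2
paths(3) = paths(2) + paths(1) = 2 + 1 = 3
paths(4) = paths(3) + paths(2) = 3 + 2 = 5
paths(5) = paths(4) + paths(3) = 5 + 3 = 8
paths(6) = paths(5) + paths(4) = 8 + 5 = 13
paths(7) = paths(6) + paths(5) = 13 + 8 = 21
paths(8) = paths(7) + paths(6) = 21 + 13 = 34
paths(9) = paths(8) + paths(7) = 34 + 21 = 55

55


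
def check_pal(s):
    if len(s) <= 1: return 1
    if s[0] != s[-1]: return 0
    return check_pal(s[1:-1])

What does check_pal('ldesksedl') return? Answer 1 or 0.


check_pal('ldesksedl'): s[0]='l' == s[-1]='l' -> check check_pal('desksed')
check_pal('desksed'): s[0]='d' == s[-1]='d' -> check check_pal('eskse')
check_pal('eskse'): s[0]='e' == s[-1]='e' -> check check_pal('sks')
check_pal('sks'): s[0]='s' == s[-1]='s' -> check check_pal('k')
check_pal('k'): len <= 1 -> return 1  (base case)
Result: 1 (palindrome)

1


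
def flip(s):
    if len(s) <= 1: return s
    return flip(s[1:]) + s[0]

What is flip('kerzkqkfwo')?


flip('kerzkqkfwo') = flip('erzkqkfwo') + 'k'
flip('erzkqkfwo') = flip('rzkqkfwo') + 'e'
flip('rzkqkfwo') = flip('zkqkfwo') + 'r'
flip('zkqkfwo') = flip('kqkfwo') + 'z'
flip('kqkfwo') = flip('qkfwo') + 'k'
flip('qkfwo') = flip('kfwo') + 'q'
flip('kfwo') = flip('fwo') + 'k'
flip('fwo') = flip('wo') + 'f'
flip('wo') = flip('o') + 'w'
flip('o') = 'o'  (base case)
Concatenating: 'o' + 'w' + 'f' + 'k' + 'q' + 'k' + 'z' + 'r' + 'e' + 'k' = 'owfkqkzrek'

owfkqkzrek


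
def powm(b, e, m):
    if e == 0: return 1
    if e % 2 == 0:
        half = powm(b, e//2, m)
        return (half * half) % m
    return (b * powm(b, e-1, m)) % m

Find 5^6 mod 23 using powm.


powm(5, 6, 23): e is even, compute powm(5, 3, 23)
  powm(5, 3, 23): e is odd, compute powm(5, 2, 23)
    powm(5, 2, 23): e is even, compute powm(5, 1, 23)
      powm(5, 1, 23): e is odd, compute powm(5, 0, 23)
        powm(5, 0, 23) = 1
      (5 * 1) % 23 = 5
    half=5, (5*5) % 23 = 2
  (5 * 2) % 23 = 10
half=10, (10*10) % 23 = 8

8


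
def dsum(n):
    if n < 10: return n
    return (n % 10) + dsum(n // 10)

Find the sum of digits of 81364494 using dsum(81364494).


dsum(81364494) = 4 + dsum(8136449)
dsum(8136449) = 9 + dsum(813644)
dsum(813644) = 4 + dsum(81364)
dsum(81364) = 4 + dsum(8136)
dsum(8136) = 6 + dsum(813)
dsum(813) = 3 + dsum(81)
dsum(81) = 1 + dsum(8)
dsum(8) = 8  (base case)
Total: 4 + 9 + 4 + 4 + 6 + 3 + 1 + 8 = 39

39


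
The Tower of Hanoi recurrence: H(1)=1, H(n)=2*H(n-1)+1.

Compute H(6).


H(6) = 2 * H(5) + 1
H(5) = 2 * H(4) + 1
H(4) = 2 * H(3) + 1
H(3) = 2 * H(2) + 1
H(2) = 2 * H(1) + 1
H(1) = 1  (base case)
H(2) = 2 * 1 + 1 = 3
H(3) = 2 * 3 + 1 = 7
H(4) = 2 * 7 + 1 = 15
H(5) = 2 * 15 + 1 = 31
H(6) = 2 * 31 + 1 = 63

63


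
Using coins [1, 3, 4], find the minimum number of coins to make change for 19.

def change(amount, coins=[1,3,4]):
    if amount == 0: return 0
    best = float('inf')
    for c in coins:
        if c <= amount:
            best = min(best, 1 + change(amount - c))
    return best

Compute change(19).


Building up with DP:
change(0) = 0
change(1) = min(1+change(0)=1+0=1) = 1
change(2) = min(1+change(1)=1+1=2) = 2
change(3) = min(1+change(2)=1+2=3, 1+change(0)=1+0=1) = 1
change(4) = min(1+change(3)=1+1=2, 1+change(1)=1+1=2, 1+change(0)=1+0=1) = 1
change(5) = min(1+change(4)=1+1=2, 1+change(2)=1+2=3, 1+change(1)=1+1=2) = 2
change(6) = min(1+change(5)=1+2=3, 1+change(3)=1+1=2, 1+change(2)=1+2=3) = 2
change(7) = min(1+change(6)=1+2=3, 1+change(4)=1+1=2, 1+change(3)=1+1=2) = 2
change(8) = min(1+change(7)=1+2=3, 1+change(5)=1+2=3, 1+change(4)=1+1=2) = 2
change(9) = min(1+change(8)=1+2=3, 1+change(6)=1+2=3, 1+change(5)=1+2=3) = 3
change(10) = min(1+change(9)=1+3=4, 1+change(7)=1+2=3, 1+change(6)=1+2=3) = 3
change(11) = min(1+change(10)=1+3=4, 1+change(8)=1+2=3, 1+change(7)=1+2=3) = 3
change(12) = min(1+change(11)=1+3=4, 1+change(9)=1+3=4, 1+change(8)=1+2=3) = 3
change(13) = min(1+change(12)=1+3=4, 1+change(10)=1+3=4, 1+change(9)=1+3=4) = 4
change(14) = min(1+change(13)=1+4=5, 1+change(11)=1+3=4, 1+change(10)=1+3=4) = 4
change(15) = min(1+change(14)=1+4=5, 1+change(12)=1+3=4, 1+change(11)=1+3=4) = 4
change(16) = min(1+change(15)=1+4=5, 1+change(13)=1+4=5, 1+change(12)=1+3=4) = 4
change(17) = min(1+change(16)=1+4=5, 1+change(14)=1+4=5, 1+change(13)=1+4=5) = 5
change(18) = min(1+change(17)=1+5=6, 1+change(15)=1+4=5, 1+change(14)=1+4=5) = 5
change(19) = min(1+change(18)=1+5=6, 1+change(16)=1+4=5, 1+change(15)=1+4=5) = 5

5


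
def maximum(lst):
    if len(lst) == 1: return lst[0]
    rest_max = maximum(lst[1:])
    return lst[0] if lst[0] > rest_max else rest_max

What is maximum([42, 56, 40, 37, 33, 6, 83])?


maximum([42, 56, 40, 37, 33, 6, 83]): compare 42 with maximum([56, 40, 37, 33, 6, 83])
maximum([56, 40, 37, 33, 6, 83]): compare 56 with maximum([40, 37, 33, 6, 83])
maximum([40, 37, 33, 6, 83]): compare 40 with maximum([37, 33, 6, 83])
maximum([37, 33, 6, 83]): compare 37 with maximum([33, 6, 83])
maximum([33, 6, 83]): compare 33 with maximum([6, 83])
maximum([6, 83]): compare 6 with maximum([83])
maximum([83]) = 83  (base case)
Compare 6 with 83 -> 83
Compare 33 with 83 -> 83
Compare 37 with 83 -> 83
Compare 40 with 83 -> 83
Compare 56 with 83 -> 83
Compare 42 with 83 -> 83

83


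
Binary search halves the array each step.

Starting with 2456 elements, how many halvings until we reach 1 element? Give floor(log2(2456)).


2456 / 2 = 1228
1228 / 2 = 614
614 / 2 = 307
307 / 2 = 153
153 / 2 = 76
76 / 2 = 38
38 / 2 = 19
19 / 2 = 9
9 / 2 = 4
4 / 2 = 2
2 / 2 = 1
Reached 1 after 11 halvings

11


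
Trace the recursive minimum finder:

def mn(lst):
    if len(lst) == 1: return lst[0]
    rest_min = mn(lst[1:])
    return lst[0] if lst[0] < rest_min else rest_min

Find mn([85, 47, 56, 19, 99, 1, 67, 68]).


mn([85, 47, 56, 19, 99, 1, 67, 68]): compare 85 with mn([47, 56, 19, 99, 1, 67, 68])
mn([47, 56, 19, 99, 1, 67, 68]): compare 47 with mn([56, 19, 99, 1, 67, 68])
mn([56, 19, 99, 1, 67, 68]): compare 56 with mn([19, 99, 1, 67, 68])
mn([19, 99, 1, 67, 68]): compare 19 with mn([99, 1, 67, 68])
mn([99, 1, 67, 68]): compare 99 with mn([1, 67, 68])
mn([1, 67, 68]): compare 1 with mn([67, 68])
mn([67, 68]): compare 67 with mn([68])
mn([68]) = 68  (base case)
Compare 67 with 68 -> 67
Compare 1 with 67 -> 1
Compare 99 with 1 -> 1
Compare 19 with 1 -> 1
Compare 56 with 1 -> 1
Compare 47 with 1 -> 1
Compare 85 with 1 -> 1

1


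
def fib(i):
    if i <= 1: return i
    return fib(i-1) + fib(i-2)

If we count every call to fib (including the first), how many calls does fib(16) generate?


Let C(n) = total calls for fib(n)
C(0) = 1, C(1) = 1
C(2) = 1 + C(1) + C(0) = 1 + 1 + 1 = 3
C(3) = 1 + C(2) + C(1) = 1 + 3 + 1 = 5
C(4) = 1 + C(3) + C(2) = 1 + 5 + 3 = 9
C(5) = 1 + C(4) + C(3) = 1 + 9 + 5 = 15
C(6) = 1 + C(5) + C(4) = 1 + 15 + 9 = 25
C(7) = 1 + C(6) + C(5) = 1 + 25 + 15 = 41
C(8) = 1 + C(7) + C(6) = 1 + 41 + 25 = 67
C(9) = 1 + C(8) + C(7) = 1 + 67 + 41 = 109
C(10) = 1 + C(9) + C(8) = 1 + 109 + 67 = 177
C(11) = 1 + C(10) + C(9) = 1 + 177 + 109 = 287
C(12) = 1 + C(11) + C(10) = 1 + 287 + 177 = 465
C(13) = 1 + C(12) + C(11) = 1 + 465 + 287 = 753
C(14) = 1 + C(13) + C(12) = 1 + 753 + 465 = 1219
C(15) = 1 + C(14) + C(13) = 1 + 1219 + 753 = 1973
C(16) = 1 + C(15) + C(14) = 1 + 1973 + 1219 = 3193

3193


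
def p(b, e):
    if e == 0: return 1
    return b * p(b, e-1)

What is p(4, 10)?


p(4, 10)
= 4 * p(4, 9)
= 4 * 4 * p(4, 8)
= 4 * 4 * 4 * p(4, 7)
= 4 * 4 * 4 * 4 * p(4, 6)
= 4 * 4 * 4 * 4 * 4 * p(4, 5)
= 4 * 4 * 4 * 4 * 4 * 4 * p(4, 4)
= 4 * 4 * 4 * 4 * 4 * 4 * 4 * p(4, 3)
= 4 * 4 * 4 * 4 * 4 * 4 * 4 * 4 * p(4, 2)
= 4 * 4 * 4 * 4 * 4 * 4 * 4 * 4 * 4 * p(4, 1)
= 4 * 4 * 4 * 4 * 4 * 4 * 4 * 4 * 4 * 4 * p(4, 0)
= 4 * 4 * 4 * 4 * 4 * 4 * 4 * 4 * 4 * 4 * 1
= 1048576

1048576


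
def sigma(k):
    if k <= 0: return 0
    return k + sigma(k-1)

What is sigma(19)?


sigma(19)
= 19 + 18 + 17 + 16 + 15 + 14 + 13 + 12 + 11 + 10 + 9 + 8 + 7 + 6 + 5 + 4 + 3 + 2 + 1 + sigma(0)
= 19 + 18 + 17 + 16 + 15 + 14 + 13 + 12 + 11 + 10 + 9 + 8 + 7 + 6 + 5 + 4 + 3 + 2 + 1 + 0
= 190

190


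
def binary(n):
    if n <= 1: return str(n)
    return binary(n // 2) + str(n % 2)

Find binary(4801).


binary(4801) = binary(2400) + '1'
binary(2400) = binary(1200) + '0'
binary(1200) = binary(600) + '0'
binary(600) = binary(300) + '0'
binary(300) = binary(150) + '0'
binary(150) = binary(75) + '0'
binary(75) = binary(37) + '1'
binary(37) = binary(18) + '1'
binary(18) = binary(9) + '0'
binary(9) = binary(4) + '1'
binary(4) = binary(2) + '0'
binary(2) = binary(1) + '0'
binary(1) = '1'  (base case)
Concatenating: '1' + '0' + '0' + '1' + '0' + '1' + '1' + '0' + '0' + '0' + '0' + '0' + '1' = '1001011000001'

1001011000001


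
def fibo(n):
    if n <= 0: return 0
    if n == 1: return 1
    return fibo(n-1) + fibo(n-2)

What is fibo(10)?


Computing fibo(10) bottom-up:
fibo(0) = 0
fibo(1) = 1
fibo(2) = fibo(1) + fibo(0) = 1 + 0 = 1
fibo(3) = fibo(2) + fibo(1) = 1 + 1 = 2
fibo(4) = fibo(3) + fibo(2) = 2 + 1 = 3
fibo(5) = fibo(4) + fibo(3) = 3 + 2 = 5
fibo(6) = fibo(5) + fibo(4) = 5 + 3 = 8
fibo(7) = fibo(6) + fibo(5) = 8 + 5 = 13
fibo(8) = fibo(7) + fibo(6) = 13 + 8 = 21
fibo(9) = fibo(8) + fibo(7) = 21 + 13 = 34
fibo(10) = fibo(9) + fibo(8) = 34 + 21 = 55

55


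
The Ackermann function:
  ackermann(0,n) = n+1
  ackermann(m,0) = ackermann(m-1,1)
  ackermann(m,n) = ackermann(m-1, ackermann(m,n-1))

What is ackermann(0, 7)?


ackermann(0, 7) = 8
Result: ackermann(0, 7) = 8

8


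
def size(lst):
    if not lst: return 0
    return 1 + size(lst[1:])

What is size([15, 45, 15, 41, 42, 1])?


size([15, 45, 15, 41, 42, 1]) = 1 + size([45, 15, 41, 42, 1])
size([45, 15, 41, 42, 1]) = 1 + size([15, 41, 42, 1])
size([15, 41, 42, 1]) = 1 + size([41, 42, 1])
size([41, 42, 1]) = 1 + size([42, 1])
size([42, 1]) = 1 + size([1])
size([1]) = 1 + size([])
size([]) = 0  (base case)
Unwinding: 1 + 1 + 1 + 1 + 1 + 1 + 0 = 6

6


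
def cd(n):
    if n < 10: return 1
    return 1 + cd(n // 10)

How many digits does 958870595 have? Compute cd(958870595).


cd(958870595) = 1 + cd(95887059)
cd(95887059) = 1 + cd(9588705)
cd(9588705) = 1 + cd(958870)
cd(958870) = 1 + cd(95887)
cd(95887) = 1 + cd(9588)
cd(9588) = 1 + cd(958)
cd(958) = 1 + cd(95)
cd(95) = 1 + cd(9)
cd(9) = 1  (base case: 9 < 10)
Unwinding: 1 + 1 + 1 + 1 + 1 + 1 + 1 + 1 + 1 = 9

9


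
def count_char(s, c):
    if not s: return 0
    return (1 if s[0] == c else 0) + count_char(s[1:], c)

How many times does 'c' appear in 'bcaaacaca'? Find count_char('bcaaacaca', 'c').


s[0]='b' != 'c' -> 0
s[0]='c' == 'c' -> 1
s[0]='a' != 'c' -> 0
s[0]='a' != 'c' -> 0
s[0]='a' != 'c' -> 0
s[0]='c' == 'c' -> 1
s[0]='a' != 'c' -> 0
s[0]='c' == 'c' -> 1
s[0]='a' != 'c' -> 0
Sum: 0 + 1 + 0 + 0 + 0 + 1 + 0 + 1 + 0 = 3

3


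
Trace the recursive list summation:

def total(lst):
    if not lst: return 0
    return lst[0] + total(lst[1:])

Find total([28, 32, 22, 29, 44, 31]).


total([28, 32, 22, 29, 44, 31]) = 28 + total([32, 22, 29, 44, 31])
total([32, 22, 29, 44, 31]) = 32 + total([22, 29, 44, 31])
total([22, 29, 44, 31]) = 22 + total([29, 44, 31])
total([29, 44, 31]) = 29 + total([44, 31])
total([44, 31]) = 44 + total([31])
total([31]) = 31 + total([])
total([]) = 0  (base case)
Total: 28 + 32 + 22 + 29 + 44 + 31 + 0 = 186

186


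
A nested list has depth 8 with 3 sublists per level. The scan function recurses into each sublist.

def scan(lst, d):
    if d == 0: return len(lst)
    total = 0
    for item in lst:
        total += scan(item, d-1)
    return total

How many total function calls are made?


At depth 0 (root): 1 call
At depth 1: each of 1 parents calls scan on 3 children = 3 calls
At depth 2: each of 3 parents calls scan on 3 children = 9 calls
At depth 3: each of 9 parents calls scan on 3 children = 27 calls
At depth 4: each of 27 parents calls scan on 3 children = 81 calls
At depth 5: each of 81 parents calls scan on 3 children = 243 calls
At depth 6: each of 243 parents calls scan on 3 children = 729 calls
At depth 7: each of 729 parents calls scan on 3 children = 2187 calls
At depth 8: each of 2187 parents calls scan on 3 children = 6561 calls
Total: 1 + 3 + 9 + 27 + 81 + 243 + 729 + 2187 + 6561 = 9841

9841


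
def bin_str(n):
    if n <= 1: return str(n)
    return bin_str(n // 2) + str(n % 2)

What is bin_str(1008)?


bin_str(1008) = bin_str(504) + '0'
bin_str(504) = bin_str(252) + '0'
bin_str(252) = bin_str(126) + '0'
bin_str(126) = bin_str(63) + '0'
bin_str(63) = bin_str(31) + '1'
bin_str(31) = bin_str(15) + '1'
bin_str(15) = bin_str(7) + '1'
bin_str(7) = bin_str(3) + '1'
bin_str(3) = bin_str(1) + '1'
bin_str(1) = '1'  (base case)
Concatenating: '1' + '1' + '1' + '1' + '1' + '1' + '0' + '0' + '0' + '0' = '1111110000'

1111110000


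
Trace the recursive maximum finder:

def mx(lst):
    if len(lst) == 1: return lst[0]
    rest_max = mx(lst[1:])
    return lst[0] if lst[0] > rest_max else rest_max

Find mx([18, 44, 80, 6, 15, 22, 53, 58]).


mx([18, 44, 80, 6, 15, 22, 53, 58]): compare 18 with mx([44, 80, 6, 15, 22, 53, 58])
mx([44, 80, 6, 15, 22, 53, 58]): compare 44 with mx([80, 6, 15, 22, 53, 58])
mx([80, 6, 15, 22, 53, 58]): compare 80 with mx([6, 15, 22, 53, 58])
mx([6, 15, 22, 53, 58]): compare 6 with mx([15, 22, 53, 58])
mx([15, 22, 53, 58]): compare 15 with mx([22, 53, 58])
mx([22, 53, 58]): compare 22 with mx([53, 58])
mx([53, 58]): compare 53 with mx([58])
mx([58]) = 58  (base case)
Compare 53 with 58 -> 58
Compare 22 with 58 -> 58
Compare 15 with 58 -> 58
Compare 6 with 58 -> 58
Compare 80 with 58 -> 80
Compare 44 with 80 -> 80
Compare 18 with 80 -> 80

80


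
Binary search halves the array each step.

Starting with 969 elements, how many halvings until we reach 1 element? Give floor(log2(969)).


969 / 2 = 484
484 / 2 = 242
242 / 2 = 121
121 / 2 = 60
60 / 2 = 30
30 / 2 = 15
15 / 2 = 7
7 / 2 = 3
3 / 2 = 1
Reached 1 after 9 halvings

9


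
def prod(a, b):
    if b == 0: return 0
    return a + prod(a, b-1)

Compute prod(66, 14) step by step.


prod(66, 14) = 66 + prod(66, 13)
prod(66, 13) = 66 + prod(66, 12)
prod(66, 12) = 66 + prod(66, 11)
prod(66, 11) = 66 + prod(66, 10)
prod(66, 10) = 66 + prod(66, 9)
prod(66, 9) = 66 + prod(66, 8)
prod(66, 8) = 66 + prod(66, 7)
prod(66, 7) = 66 + prod(66, 6)
prod(66, 6) = 66 + prod(66, 5)
prod(66, 5) = 66 + prod(66, 4)
prod(66, 4) = 66 + prod(66, 3)
prod(66, 3) = 66 + prod(66, 2)
prod(66, 2) = 66 + prod(66, 1)
prod(66, 1) = 66 + prod(66, 0)
prod(66, 0) = 0  (base case)
Total: 66 + 66 + 66 + 66 + 66 + 66 + 66 + 66 + 66 + 66 + 66 + 66 + 66 + 66 + 0 = 924

924


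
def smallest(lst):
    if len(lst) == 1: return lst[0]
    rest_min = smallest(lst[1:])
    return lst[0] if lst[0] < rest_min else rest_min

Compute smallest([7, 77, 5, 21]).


smallest([7, 77, 5, 21]): compare 7 with smallest([77, 5, 21])
smallest([77, 5, 21]): compare 77 with smallest([5, 21])
smallest([5, 21]): compare 5 with smallest([21])
smallest([21]) = 21  (base case)
Compare 5 with 21 -> 5
Compare 77 with 5 -> 5
Compare 7 with 5 -> 5

5


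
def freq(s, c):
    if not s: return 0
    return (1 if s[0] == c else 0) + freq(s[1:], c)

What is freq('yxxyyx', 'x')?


s[0]='y' != 'x' -> 0
s[0]='x' == 'x' -> 1
s[0]='x' == 'x' -> 1
s[0]='y' != 'x' -> 0
s[0]='y' != 'x' -> 0
s[0]='x' == 'x' -> 1
Sum: 0 + 1 + 1 + 0 + 0 + 1 = 3

3


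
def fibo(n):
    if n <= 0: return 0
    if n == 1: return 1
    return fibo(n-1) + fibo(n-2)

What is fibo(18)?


Computing fibo(18) bottom-up:
fibo(0) = 0
fibo(1) = 1
fibo(2) = fibo(1) + fibo(0) = 1 + 0 = 1
fibo(3) = fibo(2) + fibo(1) = 1 + 1 = 2
fibo(4) = fibo(3) + fibo(2) = 2 + 1 = 3
fibo(5) = fibo(4) + fibo(3) = 3 + 2 = 5
fibo(6) = fibo(5) + fibo(4) = 5 + 3 = 8
fibo(7) = fibo(6) + fibo(5) = 8 + 5 = 13
fibo(8) = fibo(7) + fibo(6) = 13 + 8 = 21
fibo(9) = fibo(8) + fibo(7) = 21 + 13 = 34
fibo(10) = fibo(9) + fibo(8) = 34 + 21 = 55
fibo(11) = fibo(10) + fibo(9) = 55 + 34 = 89
fibo(12) = fibo(11) + fibo(10) = 89 + 55 = 144
fibo(13) = fibo(12) + fibo(11) = 144 + 89 = 233
fibo(14) = fibo(13) + fibo(12) = 233 + 144 = 377
fibo(15) = fibo(14) + fibo(13) = 377 + 233 = 610
fibo(16) = fibo(15) + fibo(14) = 610 + 377 = 987
fibo(17) = fibo(16) + fibo(15) = 987 + 610 = 1597
fibo(18) = fibo(17) + fibo(16) = 1597 + 987 = 2584

2584


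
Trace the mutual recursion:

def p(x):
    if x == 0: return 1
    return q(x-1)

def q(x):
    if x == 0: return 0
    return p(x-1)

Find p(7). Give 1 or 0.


p(7) = q(6)
q(6) = p(5)
p(5) = q(4)
q(4) = p(3)
p(3) = q(2)
q(2) = p(1)
p(1) = q(0)
q(0) = 0  (base case)
Result: 0

0


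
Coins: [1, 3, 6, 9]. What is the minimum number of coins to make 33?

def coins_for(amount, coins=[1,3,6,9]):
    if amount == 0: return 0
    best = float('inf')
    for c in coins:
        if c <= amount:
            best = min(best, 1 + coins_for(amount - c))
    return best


Building up with DP:
coins_for(0) = 0
coins_for(1) = min(1+coins_for(0)=1+0=1) = 1
coins_for(2) = min(1+coins_for(1)=1+1=2) = 2
coins_for(3) = min(1+coins_for(2)=1+2=3, 1+coins_for(0)=1+0=1) = 1
coins_for(4) = min(1+coins_for(3)=1+1=2, 1+coins_for(1)=1+1=2) = 2
coins_for(5) = min(1+coins_for(4)=1+2=3, 1+coins_for(2)=1+2=3) = 3
coins_for(6) = min(1+coins_for(5)=1+3=4, 1+coins_for(3)=1+1=2, 1+coins_for(0)=1+0=1) = 1
coins_for(7) = min(1+coins_for(6)=1+1=2, 1+coins_for(4)=1+2=3, 1+coins_for(1)=1+1=2) = 2
coins_for(8) = min(1+coins_for(7)=1+2=3, 1+coins_for(5)=1+3=4, 1+coins_for(2)=1+2=3) = 3
coins_for(9) = min(1+coins_for(8)=1+3=4, 1+coins_for(6)=1+1=2, 1+coins_for(3)=1+1=2, 1+coins_for(0)=1+0=1) = 1
coins_for(10) = min(1+coins_for(9)=1+1=2, 1+coins_for(7)=1+2=3, 1+coins_for(4)=1+2=3, 1+coins_for(1)=1+1=2) = 2
coins_for(11) = min(1+coins_for(10)=1+2=3, 1+coins_for(8)=1+3=4, 1+coins_for(5)=1+3=4, 1+coins_for(2)=1+2=3) = 3
coins_for(12) = min(1+coins_for(11)=1+3=4, 1+coins_for(9)=1+1=2, 1+coins_for(6)=1+1=2, 1+coins_for(3)=1+1=2) = 2
coins_for(13) = min(1+coins_for(12)=1+2=3, 1+coins_for(10)=1+2=3, 1+coins_for(7)=1+2=3, 1+coins_for(4)=1+2=3) = 3
coins_for(14) = min(1+coins_for(13)=1+3=4, 1+coins_for(11)=1+3=4, 1+coins_for(8)=1+3=4, 1+coins_for(5)=1+3=4) = 4
coins_for(15) = min(1+coins_for(14)=1+4=5, 1+coins_for(12)=1+2=3, 1+coins_for(9)=1+1=2, 1+coins_for(6)=1+1=2) = 2
coins_for(16) = min(1+coins_for(15)=1+2=3, 1+coins_for(13)=1+3=4, 1+coins_for(10)=1+2=3, 1+coins_for(7)=1+2=3) = 3
coins_for(17) = min(1+coins_for(16)=1+3=4, 1+coins_for(14)=1+4=5, 1+coins_for(11)=1+3=4, 1+coins_for(8)=1+3=4) = 4
coins_for(18) = min(1+coins_for(17)=1+4=5, 1+coins_for(15)=1+2=3, 1+coins_for(12)=1+2=3, 1+coins_for(9)=1+1=2) = 2
coins_for(19) = min(1+coins_for(18)=1+2=3, 1+coins_for(16)=1+3=4, 1+coins_for(13)=1+3=4, 1+coins_for(10)=1+2=3) = 3
coins_for(20) = min(1+coins_for(19)=1+3=4, 1+coins_for(17)=1+4=5, 1+coins_for(14)=1+4=5, 1+coins_for(11)=1+3=4) = 4
coins_for(21) = min(1+coins_for(20)=1+4=5, 1+coins_for(18)=1+2=3, 1+coins_for(15)=1+2=3, 1+coins_for(12)=1+2=3) = 3
coins_for(22) = min(1+coins_for(21)=1+3=4, 1+coins_for(19)=1+3=4, 1+coins_for(16)=1+3=4, 1+coins_for(13)=1+3=4) = 4
coins_for(23) = min(1+coins_for(22)=1+4=5, 1+coins_for(20)=1+4=5, 1+coins_for(17)=1+4=5, 1+coins_for(14)=1+4=5) = 5
coins_for(24) = min(1+coins_for(23)=1+5=6, 1+coins_for(21)=1+3=4, 1+coins_for(18)=1+2=3, 1+coins_for(15)=1+2=3) = 3
coins_for(25) = min(1+coins_for(24)=1+3=4, 1+coins_for(22)=1+4=5, 1+coins_for(19)=1+3=4, 1+coins_for(16)=1+3=4) = 4
coins_for(26) = min(1+coins_for(25)=1+4=5, 1+coins_for(23)=1+5=6, 1+coins_for(20)=1+4=5, 1+coins_for(17)=1+4=5) = 5
coins_for(27) = min(1+coins_for(26)=1+5=6, 1+coins_for(24)=1+3=4, 1+coins_for(21)=1+3=4, 1+coins_for(18)=1+2=3) = 3
coins_for(28) = min(1+coins_for(27)=1+3=4, 1+coins_for(25)=1+4=5, 1+coins_for(22)=1+4=5, 1+coins_for(19)=1+3=4) = 4
coins_for(29) = min(1+coins_for(28)=1+4=5, 1+coins_for(26)=1+5=6, 1+coins_for(23)=1+5=6, 1+coins_for(20)=1+4=5) = 5
coins_for(30) = min(1+coins_for(29)=1+5=6, 1+coins_for(27)=1+3=4, 1+coins_for(24)=1+3=4, 1+coins_for(21)=1+3=4) = 4
coins_for(31) = min(1+coins_for(30)=1+4=5, 1+coins_for(28)=1+4=5, 1+coins_for(25)=1+4=5, 1+coins_for(22)=1+4=5) = 5
coins_for(32) = min(1+coins_for(31)=1+5=6, 1+coins_for(29)=1+5=6, 1+coins_for(26)=1+5=6, 1+coins_for(23)=1+5=6) = 6
coins_for(33) = min(1+coins_for(32)=1+6=7, 1+coins_for(30)=1+4=5, 1+coins_for(27)=1+3=4, 1+coins_for(24)=1+3=4) = 4

4
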